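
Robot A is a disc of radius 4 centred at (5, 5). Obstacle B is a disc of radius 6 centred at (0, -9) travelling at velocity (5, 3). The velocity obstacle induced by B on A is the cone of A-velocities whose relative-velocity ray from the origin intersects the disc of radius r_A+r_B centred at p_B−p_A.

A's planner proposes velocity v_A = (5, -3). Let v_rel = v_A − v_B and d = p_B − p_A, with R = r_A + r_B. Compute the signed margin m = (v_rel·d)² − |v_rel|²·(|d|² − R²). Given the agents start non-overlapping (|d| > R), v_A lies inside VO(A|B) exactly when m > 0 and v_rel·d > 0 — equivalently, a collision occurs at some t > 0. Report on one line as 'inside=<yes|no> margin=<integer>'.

d = (-5, -14),  |d|² = 221;  R = 4+6 = 10,  c = 221−10² = 121
v_rel = (0, -6),  |v_rel|² = 36;  v_rel·d = (0)·(-5) + (-6)·(-14) = 84
36·t² − 168·t + 121 = 0  ⇒  m = 84² − 36·121 = 2700
m = 2700 > 0,  v_rel·d = 84 > 0  ⇒  inside

inside=yes margin=2700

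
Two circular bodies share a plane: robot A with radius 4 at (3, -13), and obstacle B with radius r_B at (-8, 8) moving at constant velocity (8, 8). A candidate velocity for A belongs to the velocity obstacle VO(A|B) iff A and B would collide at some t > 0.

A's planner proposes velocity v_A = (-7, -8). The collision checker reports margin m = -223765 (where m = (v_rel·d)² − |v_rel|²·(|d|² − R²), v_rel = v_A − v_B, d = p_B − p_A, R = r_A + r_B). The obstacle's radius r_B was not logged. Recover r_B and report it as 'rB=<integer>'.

m = -223765
d = (-11, 21);  v_rel = (-15, -16),  |v_rel|² = 481
v_rel×d = (-15)·(21) − (-16)·(-11) = -491
since m = R²·481 − (-491)²:  R² = (241081 + -223765) / 481 = 36
R = √36 = 6  ⇒  r_B = 6 − 4 = 2

rB=2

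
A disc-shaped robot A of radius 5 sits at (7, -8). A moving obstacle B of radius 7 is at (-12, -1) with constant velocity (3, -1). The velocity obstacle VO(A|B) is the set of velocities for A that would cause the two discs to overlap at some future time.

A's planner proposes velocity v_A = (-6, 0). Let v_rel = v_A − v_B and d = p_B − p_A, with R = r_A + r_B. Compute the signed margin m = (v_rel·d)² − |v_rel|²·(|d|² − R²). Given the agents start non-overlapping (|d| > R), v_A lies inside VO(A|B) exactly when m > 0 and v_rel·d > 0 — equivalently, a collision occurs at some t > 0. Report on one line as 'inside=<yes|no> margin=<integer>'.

d = (-19, 7),  |d|² = 410;  R = 5+7 = 12,  c = 410−12² = 266
v_rel = (-9, 1),  |v_rel|² = 82;  v_rel·d = (-9)·(-19) + (1)·(7) = 178
82·t² − 356·t + 266 = 0  ⇒  m = 178² − 82·266 = 9872
m = 9872 > 0,  v_rel·d = 178 > 0  ⇒  inside

inside=yes margin=9872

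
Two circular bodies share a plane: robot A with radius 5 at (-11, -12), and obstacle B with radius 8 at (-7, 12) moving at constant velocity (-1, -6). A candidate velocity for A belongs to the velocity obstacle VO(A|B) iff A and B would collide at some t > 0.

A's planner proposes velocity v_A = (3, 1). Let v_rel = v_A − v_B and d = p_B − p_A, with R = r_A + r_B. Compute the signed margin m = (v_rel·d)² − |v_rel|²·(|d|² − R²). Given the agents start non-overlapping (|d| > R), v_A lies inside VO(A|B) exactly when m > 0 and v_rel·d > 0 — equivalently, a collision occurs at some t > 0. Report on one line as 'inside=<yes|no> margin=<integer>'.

d = (4, 24),  |d|² = 592;  R = 5+8 = 13,  c = 592−13² = 423
v_rel = (4, 7),  |v_rel|² = 65;  v_rel·d = (4)·(4) + (7)·(24) = 184
65·t² − 368·t + 423 = 0  ⇒  m = 184² − 65·423 = 6361
m = 6361 > 0,  v_rel·d = 184 > 0  ⇒  inside

inside=yes margin=6361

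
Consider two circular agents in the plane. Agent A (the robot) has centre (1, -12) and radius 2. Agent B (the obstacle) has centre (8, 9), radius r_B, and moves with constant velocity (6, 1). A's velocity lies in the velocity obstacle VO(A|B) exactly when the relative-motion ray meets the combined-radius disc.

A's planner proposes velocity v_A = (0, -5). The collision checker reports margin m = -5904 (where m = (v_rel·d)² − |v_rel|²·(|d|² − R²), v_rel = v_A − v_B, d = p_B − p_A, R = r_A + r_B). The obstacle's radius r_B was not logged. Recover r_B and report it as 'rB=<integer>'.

m = -5904
d = (7, 21);  v_rel = (-6, -6),  |v_rel|² = 72
v_rel×d = (-6)·(21) − (-6)·(7) = -84
since m = R²·72 − (-84)²:  R² = (7056 + -5904) / 72 = 16
R = √16 = 4  ⇒  r_B = 4 − 2 = 2

rB=2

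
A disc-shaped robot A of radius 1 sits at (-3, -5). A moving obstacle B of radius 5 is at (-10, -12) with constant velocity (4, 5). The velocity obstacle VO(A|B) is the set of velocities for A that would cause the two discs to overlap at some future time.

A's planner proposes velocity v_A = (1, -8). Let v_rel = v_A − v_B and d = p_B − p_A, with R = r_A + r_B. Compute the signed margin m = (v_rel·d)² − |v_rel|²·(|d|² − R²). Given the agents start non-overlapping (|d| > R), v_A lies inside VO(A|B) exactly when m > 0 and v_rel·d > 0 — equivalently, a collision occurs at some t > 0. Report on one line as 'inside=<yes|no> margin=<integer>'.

d = (-7, -7),  |d|² = 98;  R = 1+5 = 6,  c = 98−6² = 62
v_rel = (-3, -13),  |v_rel|² = 178;  v_rel·d = (-3)·(-7) + (-13)·(-7) = 112
178·t² − 224·t + 62 = 0  ⇒  m = 112² − 178·62 = 1508
m = 1508 > 0,  v_rel·d = 112 > 0  ⇒  inside

inside=yes margin=1508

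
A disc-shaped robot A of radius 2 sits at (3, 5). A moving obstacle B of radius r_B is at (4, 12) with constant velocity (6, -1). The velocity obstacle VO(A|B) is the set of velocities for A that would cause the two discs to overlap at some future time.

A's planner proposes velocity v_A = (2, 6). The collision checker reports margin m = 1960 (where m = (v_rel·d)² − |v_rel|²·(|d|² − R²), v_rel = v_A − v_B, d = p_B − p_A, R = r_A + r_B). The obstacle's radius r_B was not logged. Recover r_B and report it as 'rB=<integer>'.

m = 1960
d = (1, 7);  v_rel = (-4, 7),  |v_rel|² = 65
v_rel×d = (-4)·(7) − (7)·(1) = -35
since m = R²·65 − (-35)²:  R² = (1225 + 1960) / 65 = 49
R = √49 = 7  ⇒  r_B = 7 − 2 = 5

rB=5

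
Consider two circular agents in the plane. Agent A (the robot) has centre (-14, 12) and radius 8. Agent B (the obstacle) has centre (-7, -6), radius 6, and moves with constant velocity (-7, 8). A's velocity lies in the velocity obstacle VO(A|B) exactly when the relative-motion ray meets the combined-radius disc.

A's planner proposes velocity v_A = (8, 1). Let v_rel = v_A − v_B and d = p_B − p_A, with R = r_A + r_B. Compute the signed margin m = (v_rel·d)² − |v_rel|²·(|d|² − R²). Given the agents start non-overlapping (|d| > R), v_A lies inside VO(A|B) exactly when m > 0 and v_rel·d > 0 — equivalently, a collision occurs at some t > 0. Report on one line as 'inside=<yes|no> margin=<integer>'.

d = (7, -18),  |d|² = 373;  R = 8+6 = 14,  c = 373−14² = 177
v_rel = (15, -7),  |v_rel|² = 274;  v_rel·d = (15)·(7) + (-7)·(-18) = 231
274·t² − 462·t + 177 = 0  ⇒  m = 231² − 274·177 = 4863
m = 4863 > 0,  v_rel·d = 231 > 0  ⇒  inside

inside=yes margin=4863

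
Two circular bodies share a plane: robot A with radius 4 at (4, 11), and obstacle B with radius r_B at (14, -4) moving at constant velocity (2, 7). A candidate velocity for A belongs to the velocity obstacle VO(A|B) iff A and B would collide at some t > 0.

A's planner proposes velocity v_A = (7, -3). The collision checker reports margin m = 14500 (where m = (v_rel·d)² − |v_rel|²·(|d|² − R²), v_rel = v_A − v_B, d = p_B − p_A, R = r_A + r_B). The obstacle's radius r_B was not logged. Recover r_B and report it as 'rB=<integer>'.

m = 14500
d = (10, -15);  v_rel = (5, -10),  |v_rel|² = 125
v_rel×d = (5)·(-15) − (-10)·(10) = 25
since m = R²·125 − 25²:  R² = (625 + 14500) / 125 = 121
R = √121 = 11  ⇒  r_B = 11 − 4 = 7

rB=7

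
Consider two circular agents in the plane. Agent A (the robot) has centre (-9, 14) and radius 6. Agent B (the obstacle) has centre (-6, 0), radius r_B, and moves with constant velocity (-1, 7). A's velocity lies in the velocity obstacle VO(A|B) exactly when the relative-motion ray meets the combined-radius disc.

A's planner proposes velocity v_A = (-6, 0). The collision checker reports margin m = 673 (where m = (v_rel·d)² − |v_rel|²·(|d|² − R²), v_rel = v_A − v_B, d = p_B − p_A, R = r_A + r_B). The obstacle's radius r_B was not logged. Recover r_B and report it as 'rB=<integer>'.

m = 673
d = (3, -14);  v_rel = (-5, -7),  |v_rel|² = 74
v_rel×d = (-5)·(-14) − (-7)·(3) = 91
since m = R²·74 − 91²:  R² = (8281 + 673) / 74 = 121
R = √121 = 11  ⇒  r_B = 11 − 6 = 5

rB=5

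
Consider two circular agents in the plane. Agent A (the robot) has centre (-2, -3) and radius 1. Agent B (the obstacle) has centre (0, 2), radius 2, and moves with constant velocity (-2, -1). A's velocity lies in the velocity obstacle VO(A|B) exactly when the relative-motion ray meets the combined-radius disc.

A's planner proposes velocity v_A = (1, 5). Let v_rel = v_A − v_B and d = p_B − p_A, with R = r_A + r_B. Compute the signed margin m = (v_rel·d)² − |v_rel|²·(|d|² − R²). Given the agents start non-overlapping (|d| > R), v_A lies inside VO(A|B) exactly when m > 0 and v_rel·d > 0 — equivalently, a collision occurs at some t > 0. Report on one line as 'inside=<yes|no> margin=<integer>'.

d = (2, 5),  |d|² = 29;  R = 1+2 = 3,  c = 29−3² = 20
v_rel = (3, 6),  |v_rel|² = 45;  v_rel·d = (3)·(2) + (6)·(5) = 36
45·t² − 72·t + 20 = 0  ⇒  m = 36² − 45·20 = 396
m = 396 > 0,  v_rel·d = 36 > 0  ⇒  inside

inside=yes margin=396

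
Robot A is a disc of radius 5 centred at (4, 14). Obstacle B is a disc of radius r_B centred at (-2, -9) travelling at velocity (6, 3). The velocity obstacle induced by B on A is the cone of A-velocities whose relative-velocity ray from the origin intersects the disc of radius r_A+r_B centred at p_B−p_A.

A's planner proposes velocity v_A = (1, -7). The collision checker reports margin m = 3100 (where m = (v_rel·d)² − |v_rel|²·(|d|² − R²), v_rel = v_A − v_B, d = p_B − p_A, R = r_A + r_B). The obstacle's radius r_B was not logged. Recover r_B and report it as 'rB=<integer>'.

m = 3100
d = (-6, -23);  v_rel = (-5, -10),  |v_rel|² = 125
v_rel×d = (-5)·(-23) − (-10)·(-6) = 55
since m = R²·125 − 55²:  R² = (3025 + 3100) / 125 = 49
R = √49 = 7  ⇒  r_B = 7 − 5 = 2

rB=2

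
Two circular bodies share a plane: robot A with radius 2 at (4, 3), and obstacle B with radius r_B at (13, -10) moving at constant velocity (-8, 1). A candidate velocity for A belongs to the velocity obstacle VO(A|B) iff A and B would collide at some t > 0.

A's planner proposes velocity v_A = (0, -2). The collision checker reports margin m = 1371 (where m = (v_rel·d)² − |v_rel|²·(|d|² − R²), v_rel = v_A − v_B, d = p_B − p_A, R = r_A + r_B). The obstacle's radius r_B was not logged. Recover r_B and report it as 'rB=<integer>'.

m = 1371
d = (9, -13);  v_rel = (8, -3),  |v_rel|² = 73
v_rel×d = (8)·(-13) − (-3)·(9) = -77
since m = R²·73 − (-77)²:  R² = (5929 + 1371) / 73 = 100
R = √100 = 10  ⇒  r_B = 10 − 2 = 8

rB=8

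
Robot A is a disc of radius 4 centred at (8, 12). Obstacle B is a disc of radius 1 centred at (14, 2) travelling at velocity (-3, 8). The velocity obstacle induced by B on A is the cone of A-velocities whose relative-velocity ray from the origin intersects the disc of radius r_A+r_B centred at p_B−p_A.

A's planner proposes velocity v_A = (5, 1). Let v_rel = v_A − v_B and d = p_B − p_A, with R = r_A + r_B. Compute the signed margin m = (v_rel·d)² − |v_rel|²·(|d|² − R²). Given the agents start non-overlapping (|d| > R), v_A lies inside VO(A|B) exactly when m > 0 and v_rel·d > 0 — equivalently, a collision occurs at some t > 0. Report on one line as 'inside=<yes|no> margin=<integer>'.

d = (6, -10),  |d|² = 136;  R = 4+1 = 5,  c = 136−5² = 111
v_rel = (8, -7),  |v_rel|² = 113;  v_rel·d = (8)·(6) + (-7)·(-10) = 118
113·t² − 236·t + 111 = 0  ⇒  m = 118² − 113·111 = 1381
m = 1381 > 0,  v_rel·d = 118 > 0  ⇒  inside

inside=yes margin=1381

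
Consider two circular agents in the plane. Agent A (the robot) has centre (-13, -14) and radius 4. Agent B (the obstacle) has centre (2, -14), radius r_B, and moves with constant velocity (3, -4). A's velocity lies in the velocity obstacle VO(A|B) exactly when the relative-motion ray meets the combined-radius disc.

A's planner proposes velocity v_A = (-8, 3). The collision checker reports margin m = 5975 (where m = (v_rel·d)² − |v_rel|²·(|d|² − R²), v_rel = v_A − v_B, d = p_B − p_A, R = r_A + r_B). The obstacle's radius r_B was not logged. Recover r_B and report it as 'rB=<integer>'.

m = 5975
d = (15, 0);  v_rel = (-11, 7),  |v_rel|² = 170
v_rel×d = (-11)·(0) − (7)·(15) = -105
since m = R²·170 − (-105)²:  R² = (11025 + 5975) / 170 = 100
R = √100 = 10  ⇒  r_B = 10 − 4 = 6

rB=6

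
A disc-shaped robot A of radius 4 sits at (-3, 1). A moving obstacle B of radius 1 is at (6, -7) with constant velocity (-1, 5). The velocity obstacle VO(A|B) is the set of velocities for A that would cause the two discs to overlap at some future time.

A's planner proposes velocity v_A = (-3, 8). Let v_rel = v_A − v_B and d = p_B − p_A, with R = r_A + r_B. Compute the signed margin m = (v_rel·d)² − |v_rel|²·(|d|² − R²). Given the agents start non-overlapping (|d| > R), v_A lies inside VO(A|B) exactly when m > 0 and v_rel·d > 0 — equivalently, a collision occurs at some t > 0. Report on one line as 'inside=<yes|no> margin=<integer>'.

d = (9, -8),  |d|² = 145;  R = 4+1 = 5,  c = 145−5² = 120
v_rel = (-2, 3),  |v_rel|² = 13;  v_rel·d = (-2)·(9) + (3)·(-8) = -42
13·t² + 84·t + 120 = 0  ⇒  m = (-42)² − 13·120 = 204
m = 204 > 0,  v_rel·d = -42 < 0  ⇒  outside

inside=no margin=204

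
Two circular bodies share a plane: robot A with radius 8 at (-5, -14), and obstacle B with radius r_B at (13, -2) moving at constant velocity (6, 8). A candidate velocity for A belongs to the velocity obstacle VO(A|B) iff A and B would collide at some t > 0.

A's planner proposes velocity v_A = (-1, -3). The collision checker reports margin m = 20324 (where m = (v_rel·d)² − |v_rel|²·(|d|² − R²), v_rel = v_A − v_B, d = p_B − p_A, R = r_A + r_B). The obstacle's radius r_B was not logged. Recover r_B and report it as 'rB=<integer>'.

m = 20324
d = (18, 12);  v_rel = (-7, -11),  |v_rel|² = 170
v_rel×d = (-7)·(12) − (-11)·(18) = 114
since m = R²·170 − 114²:  R² = (12996 + 20324) / 170 = 196
R = √196 = 14  ⇒  r_B = 14 − 8 = 6

rB=6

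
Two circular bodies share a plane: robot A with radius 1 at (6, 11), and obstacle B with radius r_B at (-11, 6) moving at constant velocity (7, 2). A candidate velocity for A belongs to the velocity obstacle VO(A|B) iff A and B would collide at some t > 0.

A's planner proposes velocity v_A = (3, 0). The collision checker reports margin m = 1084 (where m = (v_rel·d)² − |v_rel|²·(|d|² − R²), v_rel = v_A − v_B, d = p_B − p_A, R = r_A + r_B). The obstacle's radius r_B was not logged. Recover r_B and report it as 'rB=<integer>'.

m = 1084
d = (-17, -5);  v_rel = (-4, -2),  |v_rel|² = 20
v_rel×d = (-4)·(-5) − (-2)·(-17) = -14
since m = R²·20 − (-14)²:  R² = (196 + 1084) / 20 = 64
R = √64 = 8  ⇒  r_B = 8 − 1 = 7

rB=7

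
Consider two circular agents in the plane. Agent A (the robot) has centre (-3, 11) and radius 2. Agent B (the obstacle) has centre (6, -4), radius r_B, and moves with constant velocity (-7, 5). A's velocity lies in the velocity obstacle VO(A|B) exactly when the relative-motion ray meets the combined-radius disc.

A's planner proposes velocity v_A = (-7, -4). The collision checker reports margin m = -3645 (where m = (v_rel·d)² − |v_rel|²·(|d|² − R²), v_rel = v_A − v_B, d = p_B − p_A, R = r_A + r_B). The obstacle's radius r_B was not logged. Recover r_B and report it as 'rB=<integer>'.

m = -3645
d = (9, -15);  v_rel = (0, -9),  |v_rel|² = 81
v_rel×d = (0)·(-15) − (-9)·(9) = 81
since m = R²·81 − 81²:  R² = (6561 + -3645) / 81 = 36
R = √36 = 6  ⇒  r_B = 6 − 2 = 4

rB=4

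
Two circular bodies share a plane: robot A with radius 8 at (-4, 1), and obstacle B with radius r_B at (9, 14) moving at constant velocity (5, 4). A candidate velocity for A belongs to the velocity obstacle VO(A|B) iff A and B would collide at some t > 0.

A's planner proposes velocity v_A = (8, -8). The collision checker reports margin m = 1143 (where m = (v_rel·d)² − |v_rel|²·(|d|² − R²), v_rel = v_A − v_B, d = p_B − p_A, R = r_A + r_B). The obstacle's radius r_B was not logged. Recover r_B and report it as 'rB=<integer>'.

m = 1143
d = (13, 13);  v_rel = (3, -12),  |v_rel|² = 153
v_rel×d = (3)·(13) − (-12)·(13) = 195
since m = R²·153 − 195²:  R² = (38025 + 1143) / 153 = 256
R = √256 = 16  ⇒  r_B = 16 − 8 = 8

rB=8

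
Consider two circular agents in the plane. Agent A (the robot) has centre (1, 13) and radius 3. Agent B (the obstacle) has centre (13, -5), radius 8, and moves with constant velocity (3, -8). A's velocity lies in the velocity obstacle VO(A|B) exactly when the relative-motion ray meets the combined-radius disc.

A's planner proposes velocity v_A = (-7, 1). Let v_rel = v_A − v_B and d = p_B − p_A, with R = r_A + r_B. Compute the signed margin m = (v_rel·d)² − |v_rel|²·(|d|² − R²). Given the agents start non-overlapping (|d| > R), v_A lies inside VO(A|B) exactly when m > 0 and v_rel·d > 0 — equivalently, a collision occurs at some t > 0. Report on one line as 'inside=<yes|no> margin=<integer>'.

d = (12, -18),  |d|² = 468;  R = 3+8 = 11,  c = 468−11² = 347
v_rel = (-10, 9),  |v_rel|² = 181;  v_rel·d = (-10)·(12) + (9)·(-18) = -282
181·t² + 564·t + 347 = 0  ⇒  m = (-282)² − 181·347 = 16717
m = 16717 > 0,  v_rel·d = -282 < 0  ⇒  outside

inside=no margin=16717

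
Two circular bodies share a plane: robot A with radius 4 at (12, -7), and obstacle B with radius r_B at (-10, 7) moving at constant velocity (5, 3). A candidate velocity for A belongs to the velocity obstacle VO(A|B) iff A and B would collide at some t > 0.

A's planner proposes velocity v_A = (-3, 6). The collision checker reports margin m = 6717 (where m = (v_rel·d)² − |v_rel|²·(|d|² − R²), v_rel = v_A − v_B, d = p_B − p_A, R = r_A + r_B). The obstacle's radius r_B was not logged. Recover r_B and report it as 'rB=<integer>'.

m = 6717
d = (-22, 14);  v_rel = (-8, 3),  |v_rel|² = 73
v_rel×d = (-8)·(14) − (3)·(-22) = -46
since m = R²·73 − (-46)²:  R² = (2116 + 6717) / 73 = 121
R = √121 = 11  ⇒  r_B = 11 − 4 = 7

rB=7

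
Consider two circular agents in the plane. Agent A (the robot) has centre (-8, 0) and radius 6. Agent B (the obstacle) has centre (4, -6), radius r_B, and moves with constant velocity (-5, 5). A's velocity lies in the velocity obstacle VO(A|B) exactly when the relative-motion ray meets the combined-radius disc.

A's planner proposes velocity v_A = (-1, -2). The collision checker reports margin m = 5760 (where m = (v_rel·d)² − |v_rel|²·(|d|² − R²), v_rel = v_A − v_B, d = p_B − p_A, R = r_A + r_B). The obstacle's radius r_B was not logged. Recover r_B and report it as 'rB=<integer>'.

m = 5760
d = (12, -6);  v_rel = (4, -7),  |v_rel|² = 65
v_rel×d = (4)·(-6) − (-7)·(12) = 60
since m = R²·65 − 60²:  R² = (3600 + 5760) / 65 = 144
R = √144 = 12  ⇒  r_B = 12 − 6 = 6

rB=6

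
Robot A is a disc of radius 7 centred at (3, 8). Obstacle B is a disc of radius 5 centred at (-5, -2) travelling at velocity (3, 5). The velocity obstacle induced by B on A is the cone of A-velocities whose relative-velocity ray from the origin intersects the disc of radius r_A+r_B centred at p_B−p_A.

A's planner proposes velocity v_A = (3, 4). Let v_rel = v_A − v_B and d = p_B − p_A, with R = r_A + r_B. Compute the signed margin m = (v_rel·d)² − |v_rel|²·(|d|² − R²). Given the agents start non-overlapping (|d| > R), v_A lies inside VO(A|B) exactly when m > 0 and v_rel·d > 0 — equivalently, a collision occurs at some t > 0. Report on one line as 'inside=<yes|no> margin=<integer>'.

d = (-8, -10),  |d|² = 164;  R = 7+5 = 12,  c = 164−12² = 20
v_rel = (0, -1),  |v_rel|² = 1;  v_rel·d = (0)·(-8) + (-1)·(-10) = 10
1·t² − 20·t + 20 = 0  ⇒  m = 10² − 1·20 = 80
m = 80 > 0,  v_rel·d = 10 > 0  ⇒  inside

inside=yes margin=80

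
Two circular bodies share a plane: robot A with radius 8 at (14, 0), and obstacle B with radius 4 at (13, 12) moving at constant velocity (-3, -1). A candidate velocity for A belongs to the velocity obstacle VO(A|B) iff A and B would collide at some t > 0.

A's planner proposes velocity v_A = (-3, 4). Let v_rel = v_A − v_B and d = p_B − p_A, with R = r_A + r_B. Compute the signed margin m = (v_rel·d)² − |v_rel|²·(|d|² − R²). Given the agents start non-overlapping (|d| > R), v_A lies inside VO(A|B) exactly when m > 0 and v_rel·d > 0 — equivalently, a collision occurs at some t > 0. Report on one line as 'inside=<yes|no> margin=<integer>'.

d = (-1, 12),  |d|² = 145;  R = 8+4 = 12,  c = 145−12² = 1
v_rel = (0, 5),  |v_rel|² = 25;  v_rel·d = (0)·(-1) + (5)·(12) = 60
25·t² − 120·t + 1 = 0  ⇒  m = 60² − 25·1 = 3575
m = 3575 > 0,  v_rel·d = 60 > 0  ⇒  inside

inside=yes margin=3575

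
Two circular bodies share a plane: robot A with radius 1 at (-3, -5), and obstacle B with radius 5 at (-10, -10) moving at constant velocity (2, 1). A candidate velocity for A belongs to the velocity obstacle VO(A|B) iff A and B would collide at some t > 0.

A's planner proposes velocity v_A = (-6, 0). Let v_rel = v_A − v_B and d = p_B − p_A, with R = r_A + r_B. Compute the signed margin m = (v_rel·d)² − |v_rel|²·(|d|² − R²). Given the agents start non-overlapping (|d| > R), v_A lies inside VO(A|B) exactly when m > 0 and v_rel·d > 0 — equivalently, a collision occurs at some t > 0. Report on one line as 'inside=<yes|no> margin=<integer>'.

d = (-7, -5),  |d|² = 74;  R = 1+5 = 6,  c = 74−6² = 38
v_rel = (-8, -1),  |v_rel|² = 65;  v_rel·d = (-8)·(-7) + (-1)·(-5) = 61
65·t² − 122·t + 38 = 0  ⇒  m = 61² − 65·38 = 1251
m = 1251 > 0,  v_rel·d = 61 > 0  ⇒  inside

inside=yes margin=1251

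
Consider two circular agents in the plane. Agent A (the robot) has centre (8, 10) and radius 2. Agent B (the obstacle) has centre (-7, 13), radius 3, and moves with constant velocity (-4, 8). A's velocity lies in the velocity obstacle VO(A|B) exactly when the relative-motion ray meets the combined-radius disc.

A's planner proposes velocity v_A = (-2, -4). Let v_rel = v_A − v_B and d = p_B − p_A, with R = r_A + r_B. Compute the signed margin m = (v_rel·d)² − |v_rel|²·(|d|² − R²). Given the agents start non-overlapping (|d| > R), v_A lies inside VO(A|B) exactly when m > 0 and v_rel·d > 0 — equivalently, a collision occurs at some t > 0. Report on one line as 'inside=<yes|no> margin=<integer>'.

d = (-15, 3),  |d|² = 234;  R = 2+3 = 5,  c = 234−5² = 209
v_rel = (2, -12),  |v_rel|² = 148;  v_rel·d = (2)·(-15) + (-12)·(3) = -66
148·t² + 132·t + 209 = 0  ⇒  m = (-66)² − 148·209 = -26576
m = -26576 < 0,  v_rel·d = -66 < 0  ⇒  outside

inside=no margin=-26576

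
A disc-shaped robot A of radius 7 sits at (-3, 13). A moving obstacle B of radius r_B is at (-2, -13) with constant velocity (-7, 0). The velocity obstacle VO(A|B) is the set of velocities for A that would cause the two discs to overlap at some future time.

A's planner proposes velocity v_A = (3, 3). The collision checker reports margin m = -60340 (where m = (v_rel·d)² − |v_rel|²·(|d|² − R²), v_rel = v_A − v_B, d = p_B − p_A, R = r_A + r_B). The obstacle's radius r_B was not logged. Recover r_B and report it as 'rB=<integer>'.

m = -60340
d = (1, -26);  v_rel = (10, 3),  |v_rel|² = 109
v_rel×d = (10)·(-26) − (3)·(1) = -263
since m = R²·109 − (-263)²:  R² = (69169 + -60340) / 109 = 81
R = √81 = 9  ⇒  r_B = 9 − 7 = 2

rB=2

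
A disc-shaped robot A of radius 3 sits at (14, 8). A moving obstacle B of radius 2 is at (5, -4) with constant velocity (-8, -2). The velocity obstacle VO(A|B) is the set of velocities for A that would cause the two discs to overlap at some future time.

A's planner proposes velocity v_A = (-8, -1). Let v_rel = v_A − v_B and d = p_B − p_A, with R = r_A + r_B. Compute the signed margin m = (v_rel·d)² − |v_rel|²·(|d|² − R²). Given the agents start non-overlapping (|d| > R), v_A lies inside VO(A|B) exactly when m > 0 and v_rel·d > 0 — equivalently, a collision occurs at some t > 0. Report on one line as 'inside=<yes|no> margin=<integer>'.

d = (-9, -12),  |d|² = 225;  R = 3+2 = 5,  c = 225−5² = 200
v_rel = (0, 1),  |v_rel|² = 1;  v_rel·d = (0)·(-9) + (1)·(-12) = -12
1·t² + 24·t + 200 = 0  ⇒  m = (-12)² − 1·200 = -56
m = -56 < 0,  v_rel·d = -12 < 0  ⇒  outside

inside=no margin=-56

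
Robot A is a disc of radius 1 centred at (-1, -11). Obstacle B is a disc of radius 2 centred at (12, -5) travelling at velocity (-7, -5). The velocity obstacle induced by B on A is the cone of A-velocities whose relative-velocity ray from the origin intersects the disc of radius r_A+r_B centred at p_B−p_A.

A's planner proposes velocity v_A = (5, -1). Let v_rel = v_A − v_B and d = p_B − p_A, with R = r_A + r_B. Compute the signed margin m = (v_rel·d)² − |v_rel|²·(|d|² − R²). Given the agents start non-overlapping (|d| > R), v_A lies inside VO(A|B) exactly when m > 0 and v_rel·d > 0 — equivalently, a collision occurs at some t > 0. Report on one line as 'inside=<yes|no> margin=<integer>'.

d = (13, 6),  |d|² = 205;  R = 1+2 = 3,  c = 205−3² = 196
v_rel = (12, 4),  |v_rel|² = 160;  v_rel·d = (12)·(13) + (4)·(6) = 180
160·t² − 360·t + 196 = 0  ⇒  m = 180² − 160·196 = 1040
m = 1040 > 0,  v_rel·d = 180 > 0  ⇒  inside

inside=yes margin=1040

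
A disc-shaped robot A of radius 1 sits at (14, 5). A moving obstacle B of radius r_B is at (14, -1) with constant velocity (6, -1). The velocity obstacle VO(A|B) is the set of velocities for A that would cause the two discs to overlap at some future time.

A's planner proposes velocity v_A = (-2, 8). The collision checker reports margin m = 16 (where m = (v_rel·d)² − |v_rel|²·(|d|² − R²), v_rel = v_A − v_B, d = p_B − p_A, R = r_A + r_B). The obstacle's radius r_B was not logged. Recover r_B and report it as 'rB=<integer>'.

m = 16
d = (0, -6);  v_rel = (-8, 9),  |v_rel|² = 145
v_rel×d = (-8)·(-6) − (9)·(0) = 48
since m = R²·145 − 48²:  R² = (2304 + 16) / 145 = 16
R = √16 = 4  ⇒  r_B = 4 − 1 = 3

rB=3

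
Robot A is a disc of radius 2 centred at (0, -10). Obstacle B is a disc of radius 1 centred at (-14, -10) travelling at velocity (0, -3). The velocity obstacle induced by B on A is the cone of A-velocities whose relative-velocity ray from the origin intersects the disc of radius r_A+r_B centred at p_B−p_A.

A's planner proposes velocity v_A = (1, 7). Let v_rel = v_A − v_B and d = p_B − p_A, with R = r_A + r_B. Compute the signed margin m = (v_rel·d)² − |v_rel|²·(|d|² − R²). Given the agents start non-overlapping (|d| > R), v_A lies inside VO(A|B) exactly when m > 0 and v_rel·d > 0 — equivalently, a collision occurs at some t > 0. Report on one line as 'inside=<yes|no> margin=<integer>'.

d = (-14, 0),  |d|² = 196;  R = 2+1 = 3,  c = 196−3² = 187
v_rel = (1, 10),  |v_rel|² = 101;  v_rel·d = (1)·(-14) + (10)·(0) = -14
101·t² + 28·t + 187 = 0  ⇒  m = (-14)² − 101·187 = -18691
m = -18691 < 0,  v_rel·d = -14 < 0  ⇒  outside

inside=no margin=-18691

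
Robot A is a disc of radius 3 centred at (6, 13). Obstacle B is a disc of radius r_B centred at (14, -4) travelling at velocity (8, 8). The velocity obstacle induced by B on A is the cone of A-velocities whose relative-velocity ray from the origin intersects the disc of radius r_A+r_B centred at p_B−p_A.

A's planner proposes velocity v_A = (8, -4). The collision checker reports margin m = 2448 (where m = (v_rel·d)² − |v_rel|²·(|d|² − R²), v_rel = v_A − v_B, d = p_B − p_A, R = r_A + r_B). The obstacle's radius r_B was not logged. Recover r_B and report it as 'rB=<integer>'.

m = 2448
d = (8, -17);  v_rel = (0, -12),  |v_rel|² = 144
v_rel×d = (0)·(-17) − (-12)·(8) = 96
since m = R²·144 − 96²:  R² = (9216 + 2448) / 144 = 81
R = √81 = 9  ⇒  r_B = 9 − 3 = 6

rB=6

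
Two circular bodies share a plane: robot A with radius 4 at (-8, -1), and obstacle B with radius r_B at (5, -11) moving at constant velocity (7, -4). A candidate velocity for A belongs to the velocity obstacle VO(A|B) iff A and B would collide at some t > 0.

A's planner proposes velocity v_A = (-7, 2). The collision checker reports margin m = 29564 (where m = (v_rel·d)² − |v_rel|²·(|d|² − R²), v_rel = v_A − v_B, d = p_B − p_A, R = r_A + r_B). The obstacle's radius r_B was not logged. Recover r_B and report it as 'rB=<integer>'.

m = 29564
d = (13, -10);  v_rel = (-14, 6),  |v_rel|² = 232
v_rel×d = (-14)·(-10) − (6)·(13) = 62
since m = R²·232 − 62²:  R² = (3844 + 29564) / 232 = 144
R = √144 = 12  ⇒  r_B = 12 − 4 = 8

rB=8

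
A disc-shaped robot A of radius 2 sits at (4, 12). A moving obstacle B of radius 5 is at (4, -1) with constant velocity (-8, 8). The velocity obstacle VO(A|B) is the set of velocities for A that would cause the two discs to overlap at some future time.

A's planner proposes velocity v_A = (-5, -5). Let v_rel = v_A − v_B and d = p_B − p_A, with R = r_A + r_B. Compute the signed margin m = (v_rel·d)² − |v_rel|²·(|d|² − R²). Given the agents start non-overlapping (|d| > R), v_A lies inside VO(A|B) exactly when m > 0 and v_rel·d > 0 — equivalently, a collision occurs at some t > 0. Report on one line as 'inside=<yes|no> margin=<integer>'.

d = (0, -13),  |d|² = 169;  R = 2+5 = 7,  c = 169−7² = 120
v_rel = (3, -13),  |v_rel|² = 178;  v_rel·d = (3)·(0) + (-13)·(-13) = 169
178·t² − 338·t + 120 = 0  ⇒  m = 169² − 178·120 = 7201
m = 7201 > 0,  v_rel·d = 169 > 0  ⇒  inside

inside=yes margin=7201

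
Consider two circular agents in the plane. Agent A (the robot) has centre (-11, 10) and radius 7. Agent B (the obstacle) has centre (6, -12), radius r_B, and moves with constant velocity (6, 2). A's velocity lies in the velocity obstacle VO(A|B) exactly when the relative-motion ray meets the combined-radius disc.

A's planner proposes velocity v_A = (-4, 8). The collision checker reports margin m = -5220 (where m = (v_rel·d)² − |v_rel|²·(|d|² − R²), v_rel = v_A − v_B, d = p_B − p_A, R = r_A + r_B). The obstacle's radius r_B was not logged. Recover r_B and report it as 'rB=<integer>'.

m = -5220
d = (17, -22);  v_rel = (-10, 6),  |v_rel|² = 136
v_rel×d = (-10)·(-22) − (6)·(17) = 118
since m = R²·136 − 118²:  R² = (13924 + -5220) / 136 = 64
R = √64 = 8  ⇒  r_B = 8 − 7 = 1

rB=1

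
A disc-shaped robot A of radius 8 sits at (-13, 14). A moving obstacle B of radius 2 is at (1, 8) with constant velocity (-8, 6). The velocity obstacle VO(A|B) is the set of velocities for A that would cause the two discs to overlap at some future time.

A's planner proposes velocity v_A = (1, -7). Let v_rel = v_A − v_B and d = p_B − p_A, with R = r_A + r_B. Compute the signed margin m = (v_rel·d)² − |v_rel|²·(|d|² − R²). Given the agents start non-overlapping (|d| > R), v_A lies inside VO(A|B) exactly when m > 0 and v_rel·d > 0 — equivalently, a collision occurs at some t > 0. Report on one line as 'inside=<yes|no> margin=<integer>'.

d = (14, -6),  |d|² = 232;  R = 8+2 = 10,  c = 232−10² = 132
v_rel = (9, -13),  |v_rel|² = 250;  v_rel·d = (9)·(14) + (-13)·(-6) = 204
250·t² − 408·t + 132 = 0  ⇒  m = 204² − 250·132 = 8616
m = 8616 > 0,  v_rel·d = 204 > 0  ⇒  inside

inside=yes margin=8616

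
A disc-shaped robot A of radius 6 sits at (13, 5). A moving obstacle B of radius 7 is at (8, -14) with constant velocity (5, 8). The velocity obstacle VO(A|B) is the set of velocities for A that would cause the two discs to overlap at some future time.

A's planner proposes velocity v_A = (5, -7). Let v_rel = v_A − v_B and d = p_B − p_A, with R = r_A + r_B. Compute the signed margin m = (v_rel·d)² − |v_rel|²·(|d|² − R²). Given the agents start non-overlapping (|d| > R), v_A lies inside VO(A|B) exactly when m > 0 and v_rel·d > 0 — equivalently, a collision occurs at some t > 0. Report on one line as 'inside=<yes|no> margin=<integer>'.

d = (-5, -19),  |d|² = 386;  R = 6+7 = 13,  c = 386−13² = 217
v_rel = (0, -15),  |v_rel|² = 225;  v_rel·d = (0)·(-5) + (-15)·(-19) = 285
225·t² − 570·t + 217 = 0  ⇒  m = 285² − 225·217 = 32400
m = 32400 > 0,  v_rel·d = 285 > 0  ⇒  inside

inside=yes margin=32400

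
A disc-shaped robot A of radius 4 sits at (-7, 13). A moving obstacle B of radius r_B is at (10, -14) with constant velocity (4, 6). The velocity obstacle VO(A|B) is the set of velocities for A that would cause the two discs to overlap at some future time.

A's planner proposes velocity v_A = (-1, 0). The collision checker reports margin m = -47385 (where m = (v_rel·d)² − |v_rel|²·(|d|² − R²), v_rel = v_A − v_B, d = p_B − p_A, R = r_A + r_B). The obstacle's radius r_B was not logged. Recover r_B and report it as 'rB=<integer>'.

m = -47385
d = (17, -27);  v_rel = (-5, -6),  |v_rel|² = 61
v_rel×d = (-5)·(-27) − (-6)·(17) = 237
since m = R²·61 − 237²:  R² = (56169 + -47385) / 61 = 144
R = √144 = 12  ⇒  r_B = 12 − 4 = 8

rB=8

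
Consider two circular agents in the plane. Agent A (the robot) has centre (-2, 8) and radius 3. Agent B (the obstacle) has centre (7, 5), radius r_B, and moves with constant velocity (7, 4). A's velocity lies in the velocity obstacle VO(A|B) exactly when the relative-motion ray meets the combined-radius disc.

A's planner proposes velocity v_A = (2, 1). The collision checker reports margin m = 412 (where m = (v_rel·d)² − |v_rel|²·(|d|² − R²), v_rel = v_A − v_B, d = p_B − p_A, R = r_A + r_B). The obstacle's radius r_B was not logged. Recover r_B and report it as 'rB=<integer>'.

m = 412
d = (9, -3);  v_rel = (-5, -3),  |v_rel|² = 34
v_rel×d = (-5)·(-3) − (-3)·(9) = 42
since m = R²·34 − 42²:  R² = (1764 + 412) / 34 = 64
R = √64 = 8  ⇒  r_B = 8 − 3 = 5

rB=5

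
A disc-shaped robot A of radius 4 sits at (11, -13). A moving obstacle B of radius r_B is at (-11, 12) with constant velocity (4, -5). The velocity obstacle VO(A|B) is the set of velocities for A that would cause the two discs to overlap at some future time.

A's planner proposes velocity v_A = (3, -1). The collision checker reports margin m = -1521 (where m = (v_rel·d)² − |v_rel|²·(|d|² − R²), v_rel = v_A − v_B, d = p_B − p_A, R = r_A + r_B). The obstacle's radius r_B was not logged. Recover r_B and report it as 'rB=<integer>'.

m = -1521
d = (-22, 25);  v_rel = (-1, 4),  |v_rel|² = 17
v_rel×d = (-1)·(25) − (4)·(-22) = 63
since m = R²·17 − 63²:  R² = (3969 + -1521) / 17 = 144
R = √144 = 12  ⇒  r_B = 12 − 4 = 8

rB=8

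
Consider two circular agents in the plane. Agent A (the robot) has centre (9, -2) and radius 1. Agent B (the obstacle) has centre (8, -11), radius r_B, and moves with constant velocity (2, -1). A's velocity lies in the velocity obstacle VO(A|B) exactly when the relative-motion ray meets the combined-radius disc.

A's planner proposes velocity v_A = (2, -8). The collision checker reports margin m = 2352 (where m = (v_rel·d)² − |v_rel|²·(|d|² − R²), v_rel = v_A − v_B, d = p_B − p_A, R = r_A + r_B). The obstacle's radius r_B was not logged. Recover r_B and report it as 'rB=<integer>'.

m = 2352
d = (-1, -9);  v_rel = (0, -7),  |v_rel|² = 49
v_rel×d = (0)·(-9) − (-7)·(-1) = -7
since m = R²·49 − (-7)²:  R² = (49 + 2352) / 49 = 49
R = √49 = 7  ⇒  r_B = 7 − 1 = 6

rB=6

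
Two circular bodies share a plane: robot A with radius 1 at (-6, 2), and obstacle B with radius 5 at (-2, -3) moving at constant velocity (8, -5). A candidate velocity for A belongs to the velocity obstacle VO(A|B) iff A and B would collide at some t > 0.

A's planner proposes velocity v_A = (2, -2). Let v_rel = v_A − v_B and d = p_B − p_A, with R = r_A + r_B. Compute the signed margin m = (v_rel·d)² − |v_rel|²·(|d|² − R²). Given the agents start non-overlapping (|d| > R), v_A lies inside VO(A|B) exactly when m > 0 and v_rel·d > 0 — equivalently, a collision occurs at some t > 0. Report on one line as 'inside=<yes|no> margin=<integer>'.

d = (4, -5),  |d|² = 41;  R = 1+5 = 6,  c = 41−6² = 5
v_rel = (-6, 3),  |v_rel|² = 45;  v_rel·d = (-6)·(4) + (3)·(-5) = -39
45·t² + 78·t + 5 = 0  ⇒  m = (-39)² − 45·5 = 1296
m = 1296 > 0,  v_rel·d = -39 < 0  ⇒  outside

inside=no margin=1296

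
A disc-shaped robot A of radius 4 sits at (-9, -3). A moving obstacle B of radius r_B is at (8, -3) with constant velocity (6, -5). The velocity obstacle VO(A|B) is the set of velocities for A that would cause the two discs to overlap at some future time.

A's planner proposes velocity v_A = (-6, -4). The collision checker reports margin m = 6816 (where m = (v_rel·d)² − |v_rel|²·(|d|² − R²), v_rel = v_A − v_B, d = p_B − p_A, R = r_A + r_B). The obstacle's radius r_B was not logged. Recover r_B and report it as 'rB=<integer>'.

m = 6816
d = (17, 0);  v_rel = (-12, 1),  |v_rel|² = 145
v_rel×d = (-12)·(0) − (1)·(17) = -17
since m = R²·145 − (-17)²:  R² = (289 + 6816) / 145 = 49
R = √49 = 7  ⇒  r_B = 7 − 4 = 3

rB=3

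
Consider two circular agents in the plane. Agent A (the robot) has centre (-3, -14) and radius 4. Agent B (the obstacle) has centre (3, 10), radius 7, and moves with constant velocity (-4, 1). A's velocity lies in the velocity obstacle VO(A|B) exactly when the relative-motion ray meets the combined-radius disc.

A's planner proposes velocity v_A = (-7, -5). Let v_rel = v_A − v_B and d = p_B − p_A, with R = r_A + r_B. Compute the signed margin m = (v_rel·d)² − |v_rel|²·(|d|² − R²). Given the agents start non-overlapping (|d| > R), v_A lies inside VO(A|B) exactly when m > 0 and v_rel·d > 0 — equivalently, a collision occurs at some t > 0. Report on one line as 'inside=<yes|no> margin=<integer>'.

d = (6, 24),  |d|² = 612;  R = 4+7 = 11,  c = 612−11² = 491
v_rel = (-3, -6),  |v_rel|² = 45;  v_rel·d = (-3)·(6) + (-6)·(24) = -162
45·t² + 324·t + 491 = 0  ⇒  m = (-162)² − 45·491 = 4149
m = 4149 > 0,  v_rel·d = -162 < 0  ⇒  outside

inside=no margin=4149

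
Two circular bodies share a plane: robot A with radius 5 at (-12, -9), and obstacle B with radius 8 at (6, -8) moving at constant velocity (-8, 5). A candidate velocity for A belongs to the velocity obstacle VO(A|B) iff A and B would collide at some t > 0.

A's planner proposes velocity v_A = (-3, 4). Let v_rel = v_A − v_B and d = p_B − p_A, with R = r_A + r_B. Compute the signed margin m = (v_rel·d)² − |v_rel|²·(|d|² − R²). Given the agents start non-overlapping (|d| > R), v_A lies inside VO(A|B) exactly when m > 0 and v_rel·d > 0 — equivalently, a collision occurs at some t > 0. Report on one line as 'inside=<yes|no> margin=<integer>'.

d = (18, 1),  |d|² = 325;  R = 5+8 = 13,  c = 325−13² = 156
v_rel = (5, -1),  |v_rel|² = 26;  v_rel·d = (5)·(18) + (-1)·(1) = 89
26·t² − 178·t + 156 = 0  ⇒  m = 89² − 26·156 = 3865
m = 3865 > 0,  v_rel·d = 89 > 0  ⇒  inside

inside=yes margin=3865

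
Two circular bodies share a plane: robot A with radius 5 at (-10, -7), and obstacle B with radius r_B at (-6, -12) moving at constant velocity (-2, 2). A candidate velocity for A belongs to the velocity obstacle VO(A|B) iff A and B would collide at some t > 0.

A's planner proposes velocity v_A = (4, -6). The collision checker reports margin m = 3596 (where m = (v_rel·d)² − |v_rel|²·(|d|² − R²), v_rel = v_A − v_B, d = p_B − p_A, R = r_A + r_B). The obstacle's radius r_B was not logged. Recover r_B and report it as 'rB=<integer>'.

m = 3596
d = (4, -5);  v_rel = (6, -8),  |v_rel|² = 100
v_rel×d = (6)·(-5) − (-8)·(4) = 2
since m = R²·100 − 2²:  R² = (4 + 3596) / 100 = 36
R = √36 = 6  ⇒  r_B = 6 − 5 = 1

rB=1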